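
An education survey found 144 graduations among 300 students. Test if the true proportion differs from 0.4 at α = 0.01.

p̂ = 0.48, p₀ = 0.4. z = (p̂ - p₀)/√(p₀(1-p₀)/n) = 2.828. Critical: ±2.576. Reject H₀.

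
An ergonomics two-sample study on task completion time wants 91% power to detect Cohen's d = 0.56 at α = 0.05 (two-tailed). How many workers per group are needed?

z_{α/2} = 1.96, z_β = Φ⁻¹(0.91) = 1.341. For medium effect (d = 0.56): n per group = 2(z_{α/2} + z_β)²/d² = 2(1.96 + 1.341)²/0.56² = 69.5 → 70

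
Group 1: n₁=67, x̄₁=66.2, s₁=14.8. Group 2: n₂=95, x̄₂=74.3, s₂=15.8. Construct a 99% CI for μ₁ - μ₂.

Difference = -8.1. SE = √(14.8²/67 + 15.8²/95) = 2.428. CI = (-14.36, -1.84)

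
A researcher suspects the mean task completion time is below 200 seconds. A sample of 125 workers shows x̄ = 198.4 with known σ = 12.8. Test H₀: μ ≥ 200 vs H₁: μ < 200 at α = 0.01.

z = -1.398. Critical value: -2.33. Fail to reject H₀.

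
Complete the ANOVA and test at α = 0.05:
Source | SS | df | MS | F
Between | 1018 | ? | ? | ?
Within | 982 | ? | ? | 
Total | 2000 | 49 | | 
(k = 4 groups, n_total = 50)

df_between = 3, df_within = 46. MS_between = 339.33, MS_within = 21.35. F = 15.895, F_crit ≈ 2.807. Reject H₀.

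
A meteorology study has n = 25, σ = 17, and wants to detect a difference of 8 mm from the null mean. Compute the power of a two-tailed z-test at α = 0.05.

SE = σ/√n = 17/√25 = 3.4. Non-centrality λ = d/SE = 8/3.4 = 2.353. Power ≈ Φ(λ - z_{α/2}) = Φ(2.353 - 1.96) = Φ(0.393) = 0.653.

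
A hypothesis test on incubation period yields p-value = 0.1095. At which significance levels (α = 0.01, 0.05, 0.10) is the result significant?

p = 0.1095. Not significant at any of the given levels.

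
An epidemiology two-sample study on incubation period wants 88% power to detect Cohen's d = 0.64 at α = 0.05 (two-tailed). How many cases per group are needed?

z_{α/2} = 1.96, z_β = Φ⁻¹(0.88) = 1.175. For medium effect (d = 0.64): n per group = 2(z_{α/2} + z_β)²/d² = 2(1.96 + 1.175)²/0.64² = 48.0 → 48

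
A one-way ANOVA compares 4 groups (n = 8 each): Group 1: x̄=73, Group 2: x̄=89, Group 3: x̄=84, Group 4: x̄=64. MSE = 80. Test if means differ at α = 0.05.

Grand mean = 77.5. SS_between = 3016.0, MS_between = 1005.33. F = 12.567, F_crit ≈ 2.947. Reject H₀.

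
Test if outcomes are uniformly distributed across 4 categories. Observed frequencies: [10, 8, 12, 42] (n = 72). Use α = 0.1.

Expected = 18 each. χ² = Σ(O-E)²/E = 43.111. df = 3, critical value = 6.251. Reject H₀.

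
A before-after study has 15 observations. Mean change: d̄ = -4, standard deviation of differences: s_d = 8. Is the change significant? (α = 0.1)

t = d̄/(s_d/√n) = -4/(8/√15) = -1.936. df = 14, critical t = ±1.761. Reject H₀.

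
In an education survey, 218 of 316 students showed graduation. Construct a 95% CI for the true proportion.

p̂ = 0.69. CI = p̂ ± z*√(p̂(1-p̂)/n) = (0.639, 0.741)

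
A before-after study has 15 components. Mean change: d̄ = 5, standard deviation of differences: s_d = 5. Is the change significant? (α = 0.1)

t = d̄/(s_d/√n) = 5/(5/√15) = 3.873. df = 14, critical t = ±1.761. Reject H₀.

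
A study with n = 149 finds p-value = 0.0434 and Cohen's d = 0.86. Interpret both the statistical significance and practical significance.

Statistically significant (p = 0.0434 < 0.05). Cohen's d = 0.86 indicates a large effect size. Both statistical and practical significance should be considered.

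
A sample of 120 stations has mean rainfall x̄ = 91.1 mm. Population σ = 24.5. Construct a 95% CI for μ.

CI = x̄ ± z*(σ/√n) = 91.1 ± 1.96(24.5/√120) = 91.1 ± 4.38 = (86.72, 95.48)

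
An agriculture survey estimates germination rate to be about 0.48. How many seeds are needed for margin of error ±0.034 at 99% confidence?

n = z²p(1-p)/E² = 2.576²×0.48×0.52/0.034² = 1432.8 → n = 1433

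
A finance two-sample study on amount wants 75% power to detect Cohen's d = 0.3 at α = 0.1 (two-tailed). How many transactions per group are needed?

z_{α/2} = 1.645, z_β = Φ⁻¹(0.75) = 0.674. For small effect (d = 0.3): n per group = 2(z_{α/2} + z_β)²/d² = 2(1.645 + 0.674)²/0.3² = 119.5 → 120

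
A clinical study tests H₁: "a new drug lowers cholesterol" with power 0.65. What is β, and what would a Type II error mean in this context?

β = 1 - power = 1 - 0.65 = 0.35. A Type II error is failing to reject H₀ when H₀ is false (false negative) — here, failing to conclude that a new drug lowers cholesterol when in fact it is true. Consequence: shelving an effective drug — patients miss out on a treatment that would have helped.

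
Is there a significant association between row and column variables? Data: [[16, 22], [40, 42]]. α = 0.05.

χ² = 0.465. df = 1, critical = 3.841. Fail to reject H₀. No evidence of dependence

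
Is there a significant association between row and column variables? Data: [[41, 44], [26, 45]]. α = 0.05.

χ² = 2.13. df = 1, critical = 3.841. Fail to reject H₀. No evidence of dependence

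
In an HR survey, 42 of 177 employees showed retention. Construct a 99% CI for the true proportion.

p̂ = 0.237. CI = p̂ ± z*√(p̂(1-p̂)/n) = (0.155, 0.32)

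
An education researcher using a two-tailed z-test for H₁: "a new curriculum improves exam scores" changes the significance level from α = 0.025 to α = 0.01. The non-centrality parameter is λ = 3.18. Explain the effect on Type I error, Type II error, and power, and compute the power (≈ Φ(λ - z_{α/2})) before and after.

Decreasing α from 0.025 to 0.01:
• Type I error rate decreases (α is the Type I rate by definition).
• Critical value moves from z_{α/2} = 2.241 to 2.576, so power = Φ(λ - z_{α/2}) goes from Φ(3.18 - 2.241) = 0.826 to Φ(3.18 - 2.576) = 0.727.
• Type II error rate β = 1 - power therefore increases (0.174 → 0.273).
Appropriate when false positives are costly — here, adopting a curriculum that gives no real benefit — disruption for nothing.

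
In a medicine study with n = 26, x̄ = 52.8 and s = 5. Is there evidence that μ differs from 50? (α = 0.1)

t = (x̄ - μ₀)/(s/√n) = (52.8 - 50)/(5/√26) = 2.855. df = 25, critical t = ±1.708. Reject H₀.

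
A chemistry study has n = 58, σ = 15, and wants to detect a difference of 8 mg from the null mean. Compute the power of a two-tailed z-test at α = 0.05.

SE = σ/√n = 15/√58 = 1.97. Non-centrality λ = d/SE = 8/1.97 = 4.062. Power ≈ Φ(λ - z_{α/2}) = Φ(4.062 - 1.96) = Φ(2.102) = 0.982.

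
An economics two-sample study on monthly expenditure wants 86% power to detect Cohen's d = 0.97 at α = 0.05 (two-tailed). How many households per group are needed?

z_{α/2} = 1.96, z_β = Φ⁻¹(0.86) = 1.08. For large effect (d = 0.97): n per group = 2(z_{α/2} + z_β)²/d² = 2(1.96 + 1.08)²/0.97² = 19.6 → 20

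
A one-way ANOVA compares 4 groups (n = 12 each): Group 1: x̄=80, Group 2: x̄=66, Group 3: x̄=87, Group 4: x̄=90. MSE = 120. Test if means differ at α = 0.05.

Grand mean = 80.75. SS_between = 4113.0, MS_between = 1371.0. F = 11.425, F_crit ≈ 2.816. Reject H₀.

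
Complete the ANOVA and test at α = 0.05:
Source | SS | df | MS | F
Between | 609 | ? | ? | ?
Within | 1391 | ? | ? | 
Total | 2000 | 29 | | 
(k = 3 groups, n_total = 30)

df_between = 2, df_within = 27. MS_between = 304.5, MS_within = 51.52. F = 5.91, F_crit ≈ 3.354. Reject H₀.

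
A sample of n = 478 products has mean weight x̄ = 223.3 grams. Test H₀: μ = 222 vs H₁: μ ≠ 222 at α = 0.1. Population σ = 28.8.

z = (x̄ - μ₀)/(σ/√n) = (223.3 - 222)/(28.8/√478) = 0.987. Critical value: ±1.645. Since |0.987| ≤ 1.645, Fail to reject H₀.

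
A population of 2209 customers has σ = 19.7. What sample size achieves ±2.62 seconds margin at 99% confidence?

Without FPC: n₀ = (2.576×19.7/2.62)² = 375.164. With FPC: n = n₀N/(n₀+N-1) = 320.8 → n = 321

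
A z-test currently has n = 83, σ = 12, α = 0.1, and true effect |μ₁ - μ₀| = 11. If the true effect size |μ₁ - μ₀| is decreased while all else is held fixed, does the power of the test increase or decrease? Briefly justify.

Power decreases: a smaller true effect decreases the non-centrality λ = |μ₁ - μ₀|/(σ/√n).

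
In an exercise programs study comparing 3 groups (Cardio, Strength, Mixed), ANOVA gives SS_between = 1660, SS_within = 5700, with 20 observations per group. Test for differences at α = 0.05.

df_between = 2, df_within = 57. F = MS_between/MS_within = 830.0/100.0 = 8.3. F_crit ≈ 3.159. Reject H₀. At least one mean differs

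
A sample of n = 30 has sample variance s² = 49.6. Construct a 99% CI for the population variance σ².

df = 29. χ²_{0.005} = 52.336, χ²_{0.995} = 13.121. CI for σ² = ((n-1)s²/χ²_{α/2}, (n-1)s²/χ²_{1-α/2}) = (29·49.6/52.336, 29·49.6/13.121) = (27.48, 109.63)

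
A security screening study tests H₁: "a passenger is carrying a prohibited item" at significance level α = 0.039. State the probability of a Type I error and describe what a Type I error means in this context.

P(Type I error) = α = 0.039. A Type I error is rejecting H₀ when H₀ is actually true (false positive) — here, concluding that a passenger is carrying a prohibited item when in fact this is not the case. Consequence: detaining an innocent passenger — delay and inconvenience.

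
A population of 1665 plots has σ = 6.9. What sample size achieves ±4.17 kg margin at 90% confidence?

Without FPC: n₀ = (1.645×6.9/4.17)² = 7.409. With FPC: n = n₀N/(n₀+N-1) = 7.4 → n = 8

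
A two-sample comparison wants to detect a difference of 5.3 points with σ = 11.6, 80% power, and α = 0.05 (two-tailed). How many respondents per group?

n per group = 2(z_α/2 + z_β)²σ²/d² = 2×(1.96 + 0.84)²×11.6²/5.3² = 75.1 → n = 76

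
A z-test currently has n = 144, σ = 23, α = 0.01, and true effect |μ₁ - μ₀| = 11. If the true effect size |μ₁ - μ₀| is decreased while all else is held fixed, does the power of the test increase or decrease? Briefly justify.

Power decreases: a smaller true effect decreases the non-centrality λ = |μ₁ - μ₀|/(σ/√n).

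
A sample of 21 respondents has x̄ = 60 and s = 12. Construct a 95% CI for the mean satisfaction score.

CI = x̄ ± t*(s/√n) = 60 ± 2.086(12/√21) = (54.54, 65.46)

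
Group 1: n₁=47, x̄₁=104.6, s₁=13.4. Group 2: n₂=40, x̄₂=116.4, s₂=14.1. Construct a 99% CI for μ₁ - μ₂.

Difference = -11.8. SE = √(13.4²/47 + 14.1²/40) = 2.965. CI = (-19.44, -4.16)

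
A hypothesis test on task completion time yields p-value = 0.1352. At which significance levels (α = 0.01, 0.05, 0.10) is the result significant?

p = 0.1352. Not significant at any of the given levels.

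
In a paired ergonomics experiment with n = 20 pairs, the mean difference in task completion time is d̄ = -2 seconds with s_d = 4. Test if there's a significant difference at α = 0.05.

t = d̄/(s_d/√n) = -2/(4/√20) = -2.236. df = 19, critical t = ±2.093. Reject H₀.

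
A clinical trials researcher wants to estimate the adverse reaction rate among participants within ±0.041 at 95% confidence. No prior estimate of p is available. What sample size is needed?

Conservative approach: use p = 0.5 (maximizes p(1-p) = 0.25). n = z²(0.25)/E² = 1.96²×0.25/0.041² = 571.3 → n = 572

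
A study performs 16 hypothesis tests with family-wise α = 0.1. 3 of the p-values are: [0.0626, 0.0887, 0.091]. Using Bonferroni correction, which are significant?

Bonferroni α = 0.1/16 = 0.00625. None of the given p-values are significant.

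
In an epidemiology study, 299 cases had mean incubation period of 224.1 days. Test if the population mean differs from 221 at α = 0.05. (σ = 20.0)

z = (x̄ - μ₀)/(σ/√n) = (224.1 - 221)/(20.0/√299) = 2.68. Critical value: ±1.96. Since |2.68| > 1.96, Reject H₀.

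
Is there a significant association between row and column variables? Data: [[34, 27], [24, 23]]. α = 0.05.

χ² = 0.233. df = 1, critical = 3.841. Fail to reject H₀. No evidence of dependence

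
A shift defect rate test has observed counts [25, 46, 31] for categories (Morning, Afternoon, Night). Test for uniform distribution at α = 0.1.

Expected = 34 each. χ² = Σ(O-E)²/E = 6.882. df = 2, critical value = 4.605. Reject H₀.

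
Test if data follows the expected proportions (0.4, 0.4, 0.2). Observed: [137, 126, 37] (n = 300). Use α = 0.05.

Expected: [120.0, 120.0, 60.0]. χ² = 11.525. df = 2, critical = 5.991. Reject H₀.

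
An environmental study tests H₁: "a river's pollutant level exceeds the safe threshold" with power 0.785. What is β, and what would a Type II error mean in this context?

β = 1 - power = 1 - 0.785 = 0.215. A Type II error is failing to reject H₀ when H₀ is false (false negative) — here, failing to conclude that a river's pollutant level exceeds the safe threshold when in fact it is true. Consequence: allowing unsafe pollution to continue.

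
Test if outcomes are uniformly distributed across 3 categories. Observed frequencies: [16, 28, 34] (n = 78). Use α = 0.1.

Expected = 26 each. χ² = Σ(O-E)²/E = 6.462. df = 2, critical value = 4.605. Reject H₀.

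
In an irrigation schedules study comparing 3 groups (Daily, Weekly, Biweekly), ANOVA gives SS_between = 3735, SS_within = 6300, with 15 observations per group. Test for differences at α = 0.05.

df_between = 2, df_within = 42. F = MS_between/MS_within = 1867.5/150.0 = 12.45. F_crit ≈ 3.22. Reject H₀. At least one mean differs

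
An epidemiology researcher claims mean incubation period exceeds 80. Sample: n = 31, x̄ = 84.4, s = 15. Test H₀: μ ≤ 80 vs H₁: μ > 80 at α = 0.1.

t = (84.4 - 80)/(15/√31) = 1.633, df = 30. Critical t = 1.31. Reject H₀.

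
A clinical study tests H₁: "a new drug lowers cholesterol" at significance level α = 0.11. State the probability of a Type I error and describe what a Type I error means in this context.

P(Type I error) = α = 0.11. A Type I error is rejecting H₀ when H₀ is actually true (false positive) — here, concluding that a new drug lowers cholesterol when in fact this is not the case. Consequence: approving an ineffective drug — patients take a useless medication and may skip effective alternatives.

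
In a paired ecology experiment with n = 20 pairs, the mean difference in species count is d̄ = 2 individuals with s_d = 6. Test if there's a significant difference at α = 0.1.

t = d̄/(s_d/√n) = 2/(6/√20) = 1.491. df = 19, critical t = ±1.729. Fail to reject H₀.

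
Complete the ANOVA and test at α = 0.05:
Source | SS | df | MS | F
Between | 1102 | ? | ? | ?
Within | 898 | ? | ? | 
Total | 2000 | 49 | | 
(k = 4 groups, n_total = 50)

df_between = 3, df_within = 46. MS_between = 367.33, MS_within = 19.52. F = 18.817, F_crit ≈ 2.807. Reject H₀.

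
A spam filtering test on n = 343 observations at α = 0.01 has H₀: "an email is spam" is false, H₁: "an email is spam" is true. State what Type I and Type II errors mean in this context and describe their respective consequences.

Type I (false positive): concluding that an email is spam when it is not — a legitimate email is sent to the spam folder and the user misses it. Type II (false negative): failing to conclude that an email is spam when it is — a spam email lands in the inbox. Which is costlier depends on domain priorities and is a judgement call rather than a statistical fact.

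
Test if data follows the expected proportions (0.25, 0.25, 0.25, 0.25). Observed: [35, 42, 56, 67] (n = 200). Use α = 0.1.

Expected: [50.0, 50.0, 50.0, 50.0]. χ² = 12.28. df = 3, critical = 6.251. Reject H₀.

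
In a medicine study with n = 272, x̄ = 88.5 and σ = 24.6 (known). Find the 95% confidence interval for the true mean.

CI = x̄ ± z*(σ/√n) = 88.5 ± 1.96(24.6/√272) = 88.5 ± 2.92 = (85.58, 91.42)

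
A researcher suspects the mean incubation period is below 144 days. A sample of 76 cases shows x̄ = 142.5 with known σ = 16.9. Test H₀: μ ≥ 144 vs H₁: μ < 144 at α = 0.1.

z = -0.774. Critical value: -1.28. Fail to reject H₀.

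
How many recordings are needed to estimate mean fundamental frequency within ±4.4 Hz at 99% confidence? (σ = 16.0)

n = (z*σ/E)² = (2.576×16.0/4.4)² = 87.7 → n = 88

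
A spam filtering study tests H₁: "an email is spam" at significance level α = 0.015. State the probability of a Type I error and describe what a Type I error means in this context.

P(Type I error) = α = 0.015. A Type I error is rejecting H₀ when H₀ is actually true (false positive) — here, concluding that an email is spam when in fact this is not the case. Consequence: a legitimate email is sent to the spam folder and the user misses it.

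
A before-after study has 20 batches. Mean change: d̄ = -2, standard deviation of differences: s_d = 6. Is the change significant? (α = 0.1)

t = d̄/(s_d/√n) = -2/(6/√20) = -1.491. df = 19, critical t = ±1.729. Fail to reject H₀.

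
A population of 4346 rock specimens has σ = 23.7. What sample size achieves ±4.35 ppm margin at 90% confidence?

Without FPC: n₀ = (1.645×23.7/4.35)² = 80.325. With FPC: n = n₀N/(n₀+N-1) = 78.9 → n = 79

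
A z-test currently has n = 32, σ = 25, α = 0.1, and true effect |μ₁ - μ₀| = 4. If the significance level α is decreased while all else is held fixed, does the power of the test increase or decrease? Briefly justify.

Power decreases: a smaller α raises the critical value, so less of the H₁ sampling distribution falls in the rejection region.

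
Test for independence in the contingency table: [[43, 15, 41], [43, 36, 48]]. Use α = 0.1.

χ² = 5.818. df = 2, critical = 4.605. Reject H₀. Variables are dependent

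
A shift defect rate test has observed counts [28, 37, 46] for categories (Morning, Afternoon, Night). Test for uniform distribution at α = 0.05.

Expected = 37 each. χ² = Σ(O-E)²/E = 4.378. df = 2, critical value = 5.991. Fail to reject H₀.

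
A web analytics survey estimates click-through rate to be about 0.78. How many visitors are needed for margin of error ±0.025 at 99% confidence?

n = z²p(1-p)/E² = 2.576²×0.78×0.22/0.025² = 1821.9 → n = 1822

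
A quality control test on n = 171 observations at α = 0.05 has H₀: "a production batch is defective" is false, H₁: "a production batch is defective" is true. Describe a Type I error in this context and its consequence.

Type I error: rejecting H₀ when it is true — concluding that a production batch is defective when in fact it is not. Consequence: scrapping a good batch — wasted material and cost for no reason.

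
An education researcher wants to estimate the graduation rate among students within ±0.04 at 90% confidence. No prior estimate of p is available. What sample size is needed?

Conservative approach: use p = 0.5 (maximizes p(1-p) = 0.25). n = z²(0.25)/E² = 1.645²×0.25/0.04² = 422.8 → n = 423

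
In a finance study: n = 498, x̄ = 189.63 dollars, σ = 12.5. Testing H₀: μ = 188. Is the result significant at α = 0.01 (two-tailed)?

z = (189.63 - 188)/(12.5/√498) = 2.91. Since |z| > 2.576, significant at α = 0.01.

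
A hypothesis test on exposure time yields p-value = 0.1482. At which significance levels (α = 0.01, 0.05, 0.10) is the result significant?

p = 0.1482. Not significant at any of the given levels.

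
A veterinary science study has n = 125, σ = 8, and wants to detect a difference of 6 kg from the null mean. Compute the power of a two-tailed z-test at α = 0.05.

SE = σ/√n = 8/√125 = 0.716. Non-centrality λ = d/SE = 6/0.716 = 8.385. Power ≈ Φ(λ - z_{α/2}) = Φ(8.385 - 1.96) = Φ(6.425) = 1.0.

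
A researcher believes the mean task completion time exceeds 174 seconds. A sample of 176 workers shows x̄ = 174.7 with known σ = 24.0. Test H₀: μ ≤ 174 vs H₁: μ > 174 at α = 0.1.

z = 0.387. Critical value: 1.28. Fail to reject H₀.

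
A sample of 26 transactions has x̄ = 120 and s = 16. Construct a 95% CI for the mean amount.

CI = x̄ ± t*(s/√n) = 120 ± 2.06(16/√26) = (113.54, 126.46)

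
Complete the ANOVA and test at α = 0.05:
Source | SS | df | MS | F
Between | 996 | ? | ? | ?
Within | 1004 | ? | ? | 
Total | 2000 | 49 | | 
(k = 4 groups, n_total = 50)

df_between = 3, df_within = 46. MS_between = 332.0, MS_within = 21.83. F = 15.211, F_crit ≈ 2.807. Reject H₀.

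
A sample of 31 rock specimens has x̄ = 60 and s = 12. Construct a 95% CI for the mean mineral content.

CI = x̄ ± t*(s/√n) = 60 ± 2.042(12/√31) = (55.6, 64.4)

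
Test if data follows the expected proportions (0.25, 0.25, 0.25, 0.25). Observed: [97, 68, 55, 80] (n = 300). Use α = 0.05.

Expected: [75.0, 75.0, 75.0, 75.0]. χ² = 12.773. df = 3, critical = 7.815. Reject H₀.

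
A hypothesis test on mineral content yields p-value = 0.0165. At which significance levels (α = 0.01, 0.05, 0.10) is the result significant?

p = 0.0165. Significant at: α = 0.05, 0.1.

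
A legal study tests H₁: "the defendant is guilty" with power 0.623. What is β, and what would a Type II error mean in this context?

β = 1 - power = 1 - 0.623 = 0.377. A Type II error is failing to reject H₀ when H₀ is false (false negative) — here, failing to conclude that the defendant is guilty when in fact it is true. Consequence: acquitting a guilty person.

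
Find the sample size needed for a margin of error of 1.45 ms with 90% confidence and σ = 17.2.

n = (z*σ/E)² = (1.645×17.2/1.45)² = 380.8 → n = 381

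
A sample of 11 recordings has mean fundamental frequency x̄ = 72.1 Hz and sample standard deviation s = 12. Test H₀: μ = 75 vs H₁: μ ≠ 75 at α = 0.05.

t = (x̄ - μ₀)/(s/√n) = (72.1 - 75)/(12/√11) = -0.802. df = 10, critical t = ±2.228. Fail to reject H₀.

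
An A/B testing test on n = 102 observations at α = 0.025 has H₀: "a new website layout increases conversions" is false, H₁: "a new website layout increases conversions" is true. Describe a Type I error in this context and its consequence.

Type I error: rejecting H₀ when it is true — concluding that a new website layout increases conversions when in fact it is not. Consequence: rolling out a layout that doesn't actually help — wasted engineering effort.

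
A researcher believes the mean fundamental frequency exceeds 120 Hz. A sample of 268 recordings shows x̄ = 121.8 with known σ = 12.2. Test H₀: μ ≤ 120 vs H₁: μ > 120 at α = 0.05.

z = 2.415. Critical value: 1.645. Reject H₀.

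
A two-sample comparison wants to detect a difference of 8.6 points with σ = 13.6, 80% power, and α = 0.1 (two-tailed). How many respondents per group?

n per group = 2(z_α/2 + z_β)²σ²/d² = 2×(1.645 + 0.84)²×13.6²/8.6² = 30.9 → n = 31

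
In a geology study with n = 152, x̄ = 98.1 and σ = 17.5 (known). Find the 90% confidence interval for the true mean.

CI = x̄ ± z*(σ/√n) = 98.1 ± 1.645(17.5/√152) = 98.1 ± 2.33 = (95.77, 100.43)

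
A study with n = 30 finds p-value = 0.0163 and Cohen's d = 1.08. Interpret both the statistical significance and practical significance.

Statistically significant (p = 0.0163 < 0.05). Cohen's d = 1.08 indicates a large effect size. Both statistical and practical significance should be considered.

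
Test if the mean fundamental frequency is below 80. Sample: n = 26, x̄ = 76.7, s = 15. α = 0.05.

t = (76.7 - 80)/(15/√26) = -1.122, df = 25. Critical t = -1.708. Fail to reject H₀.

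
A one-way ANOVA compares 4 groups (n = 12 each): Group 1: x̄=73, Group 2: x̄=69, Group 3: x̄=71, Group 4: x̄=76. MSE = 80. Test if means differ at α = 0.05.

Grand mean = 72.25. SS_between = 321.0, MS_between = 107.0. F = 1.337, F_crit ≈ 2.816. Fail to reject H₀.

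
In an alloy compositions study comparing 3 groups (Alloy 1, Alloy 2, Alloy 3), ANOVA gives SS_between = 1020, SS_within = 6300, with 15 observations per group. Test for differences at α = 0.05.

df_between = 2, df_within = 42. F = MS_between/MS_within = 510.0/150.0 = 3.4. F_crit ≈ 3.22. Reject H₀. At least one mean differs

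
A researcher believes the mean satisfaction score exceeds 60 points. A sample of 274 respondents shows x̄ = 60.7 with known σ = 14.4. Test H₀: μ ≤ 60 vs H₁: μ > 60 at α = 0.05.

z = 0.805. Critical value: 1.645. Fail to reject H₀.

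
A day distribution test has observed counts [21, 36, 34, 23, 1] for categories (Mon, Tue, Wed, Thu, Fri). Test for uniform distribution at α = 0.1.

Expected = 23 each. χ² = Σ(O-E)²/E = 33.826. df = 4, critical value = 7.779. Reject H₀.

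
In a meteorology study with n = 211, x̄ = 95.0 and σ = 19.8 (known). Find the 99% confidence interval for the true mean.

CI = x̄ ± z*(σ/√n) = 95.0 ± 2.576(19.8/√211) = 95.0 ± 3.51 = (91.49, 98.51)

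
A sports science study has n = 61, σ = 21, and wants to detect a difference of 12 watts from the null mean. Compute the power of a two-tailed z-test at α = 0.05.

SE = σ/√n = 21/√61 = 2.689. Non-centrality λ = d/SE = 12/2.689 = 4.463. Power ≈ Φ(λ - z_{α/2}) = Φ(4.463 - 1.96) = Φ(2.503) = 0.994.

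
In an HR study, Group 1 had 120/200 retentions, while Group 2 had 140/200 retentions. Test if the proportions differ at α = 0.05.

p̂₁ = 0.6, p̂₂ = 0.7, pooled p̂ = 0.65. z = -2.097. Critical: ±1.96. Reject H₀.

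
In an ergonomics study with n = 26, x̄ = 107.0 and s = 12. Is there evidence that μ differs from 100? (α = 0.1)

t = (x̄ - μ₀)/(s/√n) = (107.0 - 100)/(12/√26) = 2.974. df = 25, critical t = ±1.708. Reject H₀.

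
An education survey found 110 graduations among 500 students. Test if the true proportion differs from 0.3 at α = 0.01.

p̂ = 0.22, p₀ = 0.3. z = (p̂ - p₀)/√(p₀(1-p₀)/n) = -3.904. Critical: ±2.576. Reject H₀.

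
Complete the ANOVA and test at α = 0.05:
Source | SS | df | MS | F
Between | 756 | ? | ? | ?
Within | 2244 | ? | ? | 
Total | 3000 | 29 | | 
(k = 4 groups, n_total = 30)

df_between = 3, df_within = 26. MS_between = 252.0, MS_within = 86.31. F = 2.92, F_crit ≈ 2.975. Fail to reject H₀.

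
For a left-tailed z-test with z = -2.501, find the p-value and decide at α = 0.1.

p = P(Z < -2.501) = Φ(-2.501) ≈ 0.0062. Since p < 0.1, reject H₀ (significant) at α = 0.1.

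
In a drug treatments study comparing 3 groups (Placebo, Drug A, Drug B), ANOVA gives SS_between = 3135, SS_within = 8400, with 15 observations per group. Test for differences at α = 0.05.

df_between = 2, df_within = 42. F = MS_between/MS_within = 1567.5/200.0 = 7.838. F_crit ≈ 3.22. Reject H₀. At least one mean differs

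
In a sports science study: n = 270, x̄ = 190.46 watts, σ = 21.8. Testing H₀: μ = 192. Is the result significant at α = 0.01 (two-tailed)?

z = (190.46 - 192)/(21.8/√270) = -1.161. Since |z| ≤ 2.576, not significant at α = 0.01.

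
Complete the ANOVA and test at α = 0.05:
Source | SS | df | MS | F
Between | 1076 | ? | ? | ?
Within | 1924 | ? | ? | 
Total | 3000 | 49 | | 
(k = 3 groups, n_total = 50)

df_between = 2, df_within = 47. MS_between = 538.0, MS_within = 40.94. F = 13.142, F_crit ≈ 3.195. Reject H₀.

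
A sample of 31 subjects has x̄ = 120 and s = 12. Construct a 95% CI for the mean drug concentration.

CI = x̄ ± t*(s/√n) = 120 ± 2.042(12/√31) = (115.6, 124.4)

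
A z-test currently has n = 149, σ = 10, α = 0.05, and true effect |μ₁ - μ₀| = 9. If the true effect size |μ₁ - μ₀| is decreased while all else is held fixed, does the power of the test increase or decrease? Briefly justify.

Power decreases: a smaller true effect decreases the non-centrality λ = |μ₁ - μ₀|/(σ/√n).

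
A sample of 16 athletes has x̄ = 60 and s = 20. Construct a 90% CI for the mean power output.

CI = x̄ ± t*(s/√n) = 60 ± 1.753(20/√16) = (51.23, 68.77)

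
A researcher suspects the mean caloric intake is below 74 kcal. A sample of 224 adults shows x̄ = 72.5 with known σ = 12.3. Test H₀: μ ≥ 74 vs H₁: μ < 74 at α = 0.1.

z = -1.825. Critical value: -1.28. Reject H₀.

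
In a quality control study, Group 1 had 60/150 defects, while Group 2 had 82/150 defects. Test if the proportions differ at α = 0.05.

p̂₁ = 0.4, p̂₂ = 0.547, pooled p̂ = 0.473. z = -2.544. Critical: ±1.96. Reject H₀.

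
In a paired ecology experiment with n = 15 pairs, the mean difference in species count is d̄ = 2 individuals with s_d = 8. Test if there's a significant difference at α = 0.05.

t = d̄/(s_d/√n) = 2/(8/√15) = 0.968. df = 14, critical t = ±2.145. Fail to reject H₀.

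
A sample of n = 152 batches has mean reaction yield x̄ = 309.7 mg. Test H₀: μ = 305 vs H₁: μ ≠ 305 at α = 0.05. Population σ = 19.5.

z = (x̄ - μ₀)/(σ/√n) = (309.7 - 305)/(19.5/√152) = 2.972. Critical value: ±1.96. Since |2.972| > 1.96, Reject H₀.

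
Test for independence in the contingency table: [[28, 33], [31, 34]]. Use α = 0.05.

χ² = 0.041. df = 1, critical = 3.841. Fail to reject H₀. No evidence of dependence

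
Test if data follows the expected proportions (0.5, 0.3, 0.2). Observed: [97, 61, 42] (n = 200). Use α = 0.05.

Expected: [100.0, 60.0, 40.0]. χ² = 0.207. df = 2, critical = 5.991. Fail to reject H₀.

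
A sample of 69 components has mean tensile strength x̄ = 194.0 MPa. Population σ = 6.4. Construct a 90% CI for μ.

CI = x̄ ± z*(σ/√n) = 194.0 ± 1.645(6.4/√69) = 194.0 ± 1.27 = (192.73, 195.27)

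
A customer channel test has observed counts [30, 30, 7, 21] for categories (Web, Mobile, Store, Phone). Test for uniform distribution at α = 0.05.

Expected = 22 each. χ² = Σ(O-E)²/E = 16.091. df = 3, critical value = 7.815. Reject H₀.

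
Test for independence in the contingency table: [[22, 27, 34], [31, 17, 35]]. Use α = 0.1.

χ² = 3.816. df = 2, critical = 4.605. Fail to reject H₀. No evidence of dependence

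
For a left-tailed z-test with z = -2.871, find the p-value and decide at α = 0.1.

p = P(Z < -2.871) = Φ(-2.871) ≈ 0.002. Since p < 0.1, reject H₀ (significant) at α = 0.1.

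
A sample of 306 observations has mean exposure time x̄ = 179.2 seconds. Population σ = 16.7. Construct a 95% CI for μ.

CI = x̄ ± z*(σ/√n) = 179.2 ± 1.96(16.7/√306) = 179.2 ± 1.87 = (177.33, 181.07)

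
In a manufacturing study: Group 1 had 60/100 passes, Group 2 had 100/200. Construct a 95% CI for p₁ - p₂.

p̂₁ = 0.6, p̂₂ = 0.5. Difference = 0.1. CI = (-0.018, 0.218)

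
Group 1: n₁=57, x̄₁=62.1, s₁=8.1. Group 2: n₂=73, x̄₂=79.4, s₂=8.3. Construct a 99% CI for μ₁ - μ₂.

Difference = -17.3. SE = √(8.1²/57 + 8.3²/73) = 1.447. CI = (-21.03, -13.57)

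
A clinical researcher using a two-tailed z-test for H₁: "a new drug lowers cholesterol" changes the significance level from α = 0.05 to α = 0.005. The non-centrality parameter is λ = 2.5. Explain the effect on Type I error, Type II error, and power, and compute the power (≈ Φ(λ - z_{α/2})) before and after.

Decreasing α from 0.05 to 0.005:
• Type I error rate decreases (α is the Type I rate by definition).
• Critical value moves from z_{α/2} = 1.96 to 2.807, so power = Φ(λ - z_{α/2}) goes from Φ(2.5 - 1.96) = 0.705 to Φ(2.5 - 2.807) = 0.379.
• Type II error rate β = 1 - power therefore increases (0.295 → 0.621).
Appropriate when false positives are costly — here, approving an ineffective drug — patients take a useless medication and may skip effective alternatives.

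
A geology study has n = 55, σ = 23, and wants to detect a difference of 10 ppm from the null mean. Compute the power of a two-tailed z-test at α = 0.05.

SE = σ/√n = 23/√55 = 3.101. Non-centrality λ = d/SE = 10/3.101 = 3.224. Power ≈ Φ(λ - z_{α/2}) = Φ(3.224 - 1.96) = Φ(1.264) = 0.897.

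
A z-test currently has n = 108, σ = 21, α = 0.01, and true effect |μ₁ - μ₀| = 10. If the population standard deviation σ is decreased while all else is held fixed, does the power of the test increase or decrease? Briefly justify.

Power increases: a smaller σ shrinks the standard error σ/√n, moving the sampling distribution under H₁ further from the critical value.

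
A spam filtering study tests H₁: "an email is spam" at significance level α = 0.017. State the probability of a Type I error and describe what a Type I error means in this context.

P(Type I error) = α = 0.017. A Type I error is rejecting H₀ when H₀ is actually true (false positive) — here, concluding that an email is spam when in fact this is not the case. Consequence: a legitimate email is sent to the spam folder and the user misses it.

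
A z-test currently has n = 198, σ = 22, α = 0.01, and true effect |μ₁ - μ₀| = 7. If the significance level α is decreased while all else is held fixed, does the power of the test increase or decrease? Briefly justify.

Power decreases: a smaller α raises the critical value, so less of the H₁ sampling distribution falls in the rejection region.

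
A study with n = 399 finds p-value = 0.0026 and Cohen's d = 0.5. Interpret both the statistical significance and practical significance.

Statistically significant (p = 0.0026 < 0.05). Cohen's d = 0.5 indicates a medium effect size. Both statistical and practical significance should be considered.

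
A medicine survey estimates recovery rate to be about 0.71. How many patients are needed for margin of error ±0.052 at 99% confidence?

n = z²p(1-p)/E² = 2.576²×0.71×0.29/0.052² = 505.3 → n = 506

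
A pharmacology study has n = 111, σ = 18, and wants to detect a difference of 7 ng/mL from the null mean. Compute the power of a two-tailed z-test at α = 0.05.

SE = σ/√n = 18/√111 = 1.708. Non-centrality λ = d/SE = 7/1.708 = 4.097. Power ≈ Φ(λ - z_{α/2}) = Φ(4.097 - 1.96) = Φ(2.137) = 0.984.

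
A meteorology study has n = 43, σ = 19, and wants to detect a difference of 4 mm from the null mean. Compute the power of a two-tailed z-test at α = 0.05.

SE = σ/√n = 19/√43 = 2.897. Non-centrality λ = d/SE = 4/2.897 = 1.381. Power ≈ Φ(λ - z_{α/2}) = Φ(1.381 - 1.96) = Φ(-0.579) = 0.281.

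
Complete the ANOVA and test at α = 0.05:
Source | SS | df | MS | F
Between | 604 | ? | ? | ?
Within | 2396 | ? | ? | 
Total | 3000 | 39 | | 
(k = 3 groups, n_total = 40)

df_between = 2, df_within = 37. MS_between = 302.0, MS_within = 64.76. F = 4.664, F_crit ≈ 3.252. Reject H₀.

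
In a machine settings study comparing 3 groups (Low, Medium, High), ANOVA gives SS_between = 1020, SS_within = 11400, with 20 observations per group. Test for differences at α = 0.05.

df_between = 2, df_within = 57. F = MS_between/MS_within = 510.0/200.0 = 2.55. F_crit ≈ 3.159. Fail to reject H₀.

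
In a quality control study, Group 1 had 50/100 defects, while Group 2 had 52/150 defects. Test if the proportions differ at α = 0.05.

p̂₁ = 0.5, p̂₂ = 0.347, pooled p̂ = 0.408. z = 2.417. Critical: ±1.96. Reject H₀.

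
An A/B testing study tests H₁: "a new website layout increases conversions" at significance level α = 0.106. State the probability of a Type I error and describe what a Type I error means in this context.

P(Type I error) = α = 0.106. A Type I error is rejecting H₀ when H₀ is actually true (false positive) — here, concluding that a new website layout increases conversions when in fact this is not the case. Consequence: rolling out a layout that doesn't actually help — wasted engineering effort.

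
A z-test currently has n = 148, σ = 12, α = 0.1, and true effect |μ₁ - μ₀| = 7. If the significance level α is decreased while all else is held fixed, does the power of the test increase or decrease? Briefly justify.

Power decreases: a smaller α raises the critical value, so less of the H₁ sampling distribution falls in the rejection region.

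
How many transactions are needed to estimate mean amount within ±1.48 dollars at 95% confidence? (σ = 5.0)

n = (z*σ/E)² = (1.96×5.0/1.48)² = 43.8 → n = 44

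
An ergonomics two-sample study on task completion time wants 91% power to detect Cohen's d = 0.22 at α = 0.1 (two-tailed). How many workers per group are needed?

z_{α/2} = 1.645, z_β = Φ⁻¹(0.91) = 1.341. For small effect (d = 0.22): n per group = 2(z_{α/2} + z_β)²/d² = 2(1.645 + 1.341)²/0.22² = 368.4 → 369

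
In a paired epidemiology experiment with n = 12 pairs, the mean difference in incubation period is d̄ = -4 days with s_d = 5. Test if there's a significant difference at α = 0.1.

t = d̄/(s_d/√n) = -4/(5/√12) = -2.771. df = 11, critical t = ±1.796. Reject H₀.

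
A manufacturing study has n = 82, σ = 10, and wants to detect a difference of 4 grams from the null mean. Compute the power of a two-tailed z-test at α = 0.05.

SE = σ/√n = 10/√82 = 1.104. Non-centrality λ = d/SE = 4/1.104 = 3.622. Power ≈ Φ(λ - z_{α/2}) = Φ(3.622 - 1.96) = Φ(1.662) = 0.952.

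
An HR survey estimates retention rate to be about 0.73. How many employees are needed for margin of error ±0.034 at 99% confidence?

n = z²p(1-p)/E² = 2.576²×0.73×0.27/0.034² = 1131.4 → n = 1132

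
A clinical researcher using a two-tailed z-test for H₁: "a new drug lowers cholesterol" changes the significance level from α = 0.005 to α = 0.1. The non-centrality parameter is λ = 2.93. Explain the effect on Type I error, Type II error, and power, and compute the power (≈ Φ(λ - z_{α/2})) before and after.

Increasing α from 0.005 to 0.1:
• Type I error rate increases (α is the Type I rate by definition).
• Critical value moves from z_{α/2} = 2.807 to 1.645, so power = Φ(λ - z_{α/2}) goes from Φ(2.93 - 2.807) = 0.549 to Φ(2.93 - 1.645) = 0.901.
• Type II error rate β = 1 - power therefore decreases (0.451 → 0.099).
Appropriate when false negatives are costly — here, shelving an effective drug — patients miss out on a treatment that would have helped.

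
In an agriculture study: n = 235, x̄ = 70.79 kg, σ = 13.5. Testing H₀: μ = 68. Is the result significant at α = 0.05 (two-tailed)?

z = (70.79 - 68)/(13.5/√235) = 3.168. Since |z| > 1.96, significant at α = 0.05.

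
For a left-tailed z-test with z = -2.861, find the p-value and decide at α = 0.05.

p = P(Z < -2.861) = Φ(-2.861) ≈ 0.0021. Since p < 0.05, reject H₀ (significant) at α = 0.05.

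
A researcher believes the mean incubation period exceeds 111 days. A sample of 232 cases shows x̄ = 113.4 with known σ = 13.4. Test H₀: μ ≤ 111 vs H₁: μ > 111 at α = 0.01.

z = 2.728. Critical value: 2.33. Reject H₀.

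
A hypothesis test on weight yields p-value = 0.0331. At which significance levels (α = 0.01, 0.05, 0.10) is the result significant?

p = 0.0331. Significant at: α = 0.05, 0.1.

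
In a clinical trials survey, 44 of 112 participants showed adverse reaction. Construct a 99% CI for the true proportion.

p̂ = 0.393. CI = p̂ ± z*√(p̂(1-p̂)/n) = (0.274, 0.512)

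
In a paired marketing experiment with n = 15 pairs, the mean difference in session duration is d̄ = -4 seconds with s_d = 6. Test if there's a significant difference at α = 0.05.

t = d̄/(s_d/√n) = -4/(6/√15) = -2.582. df = 14, critical t = ±2.145. Reject H₀.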